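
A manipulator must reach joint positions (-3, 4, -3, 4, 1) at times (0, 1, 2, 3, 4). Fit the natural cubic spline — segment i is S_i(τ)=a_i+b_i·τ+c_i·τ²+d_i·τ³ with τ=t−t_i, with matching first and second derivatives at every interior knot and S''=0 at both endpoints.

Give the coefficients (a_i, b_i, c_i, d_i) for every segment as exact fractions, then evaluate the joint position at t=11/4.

Δ: Δ0=7, Δ1=-7, Δ2=7, Δ3=-3
row 1: diag=4, rhs=-84; c'=1/4, d'=-21
row 2: denom=4−1·1/4=15/4; d'=(84−1·-21)/(15/4)=28
row 3: denom=4−1·4/15=56/15; d'=(-60−1·28)/(56/15)=-165/7
back: M3=-165/7
back: M2=28−4/15·-165/7=240/7
back: M1=-21−1/4·240/7=-207/7
M: M0=0, M1=-207/7, M2=240/7, M3=-165/7, M4=0
seg 0: a=-3, c=M0/2=0, d=(M1−M0)/(6·1)=-69/14, b=Δ0−h0·(2M0+M1)/6=167/14
seg 1: a=4, c=M1/2=-207/14, d=(M2−M1)/(6·1)=149/14, b=Δ1−h1·(2M1+M2)/6=-20/7
seg 2: a=-3, c=M2/2=120/7, d=(M3−M2)/(6·1)=-135/14, b=Δ2−h2·(2M2+M3)/6=-1/2
seg 3: a=4, c=M3/2=-165/14, d=(M4−M3)/(6·1)=55/14, b=Δ3−h3·(2M3+M4)/6=34/7
t_q=11/4 → seg 2, τ=3/4; S=-3+-1/2·τ+120/7·τ²+-135/14·τ³=1971/896

  seg 0: a=-3 b=167/14 c=0 d=-69/14
  seg 1: a=4 b=-20/7 c=-207/14 d=149/14
  seg 2: a=-3 b=-1/2 c=120/7 d=-135/14
  seg 3: a=4 b=34/7 c=-165/14 d=55/14
S(11/4) = 1971/896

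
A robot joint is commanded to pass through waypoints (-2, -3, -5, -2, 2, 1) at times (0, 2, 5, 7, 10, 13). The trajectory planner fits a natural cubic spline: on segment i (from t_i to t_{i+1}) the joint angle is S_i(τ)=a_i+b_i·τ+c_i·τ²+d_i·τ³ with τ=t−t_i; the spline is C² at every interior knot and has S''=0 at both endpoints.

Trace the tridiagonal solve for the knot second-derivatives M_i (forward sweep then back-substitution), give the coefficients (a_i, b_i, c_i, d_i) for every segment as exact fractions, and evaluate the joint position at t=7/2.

  seg 0: a=-2 b=-2033/6414 c=0 d=-587/12828
  seg 1: a=-3 b=-5555/6414 c=-587/2138 d=3281/28863
  seg 2: a=-5 b=3565/6414 c=4801/6414 d=-591/4276
  seg 3: a=-2 b=12131/6414 c=-259/3207 d=-75/2138
  seg 4: a=2 b=1474/3207 c=-2543/6414 d=2543/57726
S(7/2) = -4846/1069

Δ: Δ0=-1/2, Δ1=-2/3, Δ2=3/2, Δ3=4/3, Δ4=-1/3
row 1: diag=10, rhs=-1; c'=3/10, d'=-1/10
row 2: denom=10−3·3/10=91/10; d'=(13−3·-1/10)/(91/10)=19/13
row 3: denom=10−2·20/91=870/91; d'=(-1−2·19/13)/(870/91)=-119/290
row 4: denom=12−3·91/290=3207/290; d'=(-10−3·-119/290)/(3207/290)=-2543/3207
back: M4=-2543/3207
back: M3=-119/290−91/290·-2543/3207=-518/3207
back: M2=19/13−20/91·-518/3207=4801/3207
back: M1=-1/10−3/10·4801/3207=-587/1069
M: M0=0, M1=-587/1069, M2=4801/3207, M3=-518/3207, M4=-2543/3207, M5=0
seg 0: a=-2, c=M0/2=0, d=(M1−M0)/(6·2)=-587/12828, b=Δ0−h0·(2M0+M1)/6=-2033/6414
seg 1: a=-3, c=M1/2=-587/2138, d=(M2−M1)/(6·3)=3281/28863, b=Δ1−h1·(2M1+M2)/6=-5555/6414
seg 2: a=-5, c=M2/2=4801/6414, d=(M3−M2)/(6·2)=-591/4276, b=Δ2−h2·(2M2+M3)/6=3565/6414
seg 3: a=-2, c=M3/2=-259/3207, d=(M4−M3)/(6·3)=-75/2138, b=Δ3−h3·(2M3+M4)/6=12131/6414
seg 4: a=2, c=M4/2=-2543/6414, d=(M5−M4)/(6·3)=2543/57726, b=Δ4−h4·(2M4+M5)/6=1474/3207
t_q=7/2 → seg 1, τ=3/2; S=-3+-5555/6414·τ+-587/2138·τ²+3281/28863·τ³=-4846/1069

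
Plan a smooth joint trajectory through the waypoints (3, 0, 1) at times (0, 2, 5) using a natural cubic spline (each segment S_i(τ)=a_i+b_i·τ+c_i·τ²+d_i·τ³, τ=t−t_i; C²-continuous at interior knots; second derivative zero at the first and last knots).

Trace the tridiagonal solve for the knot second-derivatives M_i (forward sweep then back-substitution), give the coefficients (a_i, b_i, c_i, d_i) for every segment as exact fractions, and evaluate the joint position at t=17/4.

Δ: Δ0=-3/2, Δ1=1/3
row 1: diag=10, rhs=11; c'=3/10, d'=11/10
back: M1=11/10
M: M0=0, M1=11/10, M2=0
seg 0: a=3, c=M0/2=0, d=(M1−M0)/(6·2)=11/120, b=Δ0−h0·(2M0+M1)/6=-28/15
seg 1: a=0, c=M1/2=11/20, d=(M2−M1)/(6·3)=-11/180, b=Δ1−h1·(2M1+M2)/6=-23/30
t_q=17/4 → seg 1, τ=9/4; S=0+-23/30·τ+11/20·τ²+-11/180·τ³=93/256

  seg 0: a=3 b=-28/15 c=0 d=11/120
  seg 1: a=0 b=-23/30 c=11/20 d=-11/180
S(17/4) = 93/256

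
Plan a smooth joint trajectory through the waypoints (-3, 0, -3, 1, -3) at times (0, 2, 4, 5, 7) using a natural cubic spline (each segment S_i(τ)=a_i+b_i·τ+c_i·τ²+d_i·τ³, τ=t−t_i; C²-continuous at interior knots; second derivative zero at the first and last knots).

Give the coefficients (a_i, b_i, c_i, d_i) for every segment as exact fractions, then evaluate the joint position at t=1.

  seg 0: a=-3 b=375/128 c=0 d=-183/512
  seg 1: a=0 b=-87/64 c=-549/256 d=531/512
  seg 2: a=-3 b=321/128 c=261/64 d=-331/128
  seg 3: a=1 b=93/32 c=-471/128 d=157/256
S(1) = -219/512

Δ: Δ0=3/2, Δ1=-3/2, Δ2=4, Δ3=-2
row 1: diag=8, rhs=-18; c'=1/4, d'=-9/4
row 2: denom=6−2·1/4=11/2; d'=(33−2·-9/4)/(11/2)=75/11
row 3: denom=6−1·2/11=64/11; d'=(-36−1·75/11)/(64/11)=-471/64
back: M3=-471/64
back: M2=75/11−2/11·-471/64=261/32
back: M1=-9/4−1/4·261/32=-549/128
M: M0=0, M1=-549/128, M2=261/32, M3=-471/64, M4=0
seg 0: a=-3, c=M0/2=0, d=(M1−M0)/(6·2)=-183/512, b=Δ0−h0·(2M0+M1)/6=375/128
seg 1: a=0, c=M1/2=-549/256, d=(M2−M1)/(6·2)=531/512, b=Δ1−h1·(2M1+M2)/6=-87/64
seg 2: a=-3, c=M2/2=261/64, d=(M3−M2)/(6·1)=-331/128, b=Δ2−h2·(2M2+M3)/6=321/128
seg 3: a=1, c=M3/2=-471/128, d=(M4−M3)/(6·2)=157/256, b=Δ3−h3·(2M3+M4)/6=93/32
t_q=1 → seg 0, τ=1; S=-3+375/128·τ+0·τ²+-183/512·τ³=-219/512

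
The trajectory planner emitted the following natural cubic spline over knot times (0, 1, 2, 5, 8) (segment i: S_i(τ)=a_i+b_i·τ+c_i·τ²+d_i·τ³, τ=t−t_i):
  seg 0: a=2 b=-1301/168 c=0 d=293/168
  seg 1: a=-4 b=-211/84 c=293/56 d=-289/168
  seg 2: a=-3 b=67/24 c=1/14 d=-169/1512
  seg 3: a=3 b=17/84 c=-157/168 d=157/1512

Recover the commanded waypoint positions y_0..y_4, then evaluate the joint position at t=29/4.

y_0=2 y_1=-4 y_2=-3 y_3=3 y_4=-2
S(29/4) = -333/3584

y_0 = S_0(0) = a_0 = 2
y_1 = S_1(0) = a_1 = -4
y_2 = S_2(0) = a_2 = -3
y_3 = S_3(0) = a_3 = 3
y_4 = S_3(3) = -2
t_q=29/4 is in segment 3 (τ=9/4); S_3(τ)=-333/3584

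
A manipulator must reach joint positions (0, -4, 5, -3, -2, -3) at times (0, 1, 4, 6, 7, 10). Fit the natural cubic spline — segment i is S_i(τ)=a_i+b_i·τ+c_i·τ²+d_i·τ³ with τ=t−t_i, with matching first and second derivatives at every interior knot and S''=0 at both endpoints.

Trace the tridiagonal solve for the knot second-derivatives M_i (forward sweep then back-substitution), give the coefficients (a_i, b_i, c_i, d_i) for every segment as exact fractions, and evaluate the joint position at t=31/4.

Δ: Δ0=-4, Δ1=3, Δ2=-4, Δ3=1, Δ4=-1/3
row 1: diag=8, rhs=42; c'=3/8, d'=21/4
row 2: denom=10−3·3/8=71/8; d'=(-42−3·21/4)/(71/8)=-462/71
row 3: denom=6−2·16/71=394/71; d'=(30−2·-462/71)/(394/71)=1527/197
row 4: denom=8−1·71/394=3081/394; d'=(-8−1·1527/197)/(3081/394)=-6206/3081
back: M4=-6206/3081
back: M3=1527/197−71/394·-6206/3081=25000/3081
back: M2=-462/71−16/71·25000/3081=-25682/3081
back: M1=21/4−3/8·-25682/3081=8602/1027
M: M0=0, M1=8602/1027, M2=-25682/3081, M3=25000/3081, M4=-6206/3081, M5=0
seg 0: a=0, c=M0/2=0, d=(M1−M0)/(6·1)=4301/3081, b=Δ0−h0·(2M0+M1)/6=-16625/3081
seg 1: a=-4, c=M1/2=4301/1027, d=(M2−M1)/(6·3)=-25744/27729, b=Δ1−h1·(2M1+M2)/6=-3722/3081
seg 2: a=5, c=M2/2=-12841/3081, d=(M3−M2)/(6·2)=8447/6162, b=Δ2−h2·(2M2+M3)/6=-272/237
seg 3: a=-3, c=M3/2=12500/3081, d=(M4−M3)/(6·1)=-5201/3081, b=Δ3−h3·(2M3+M4)/6=-1406/1027
seg 4: a=-2, c=M4/2=-3103/3081, d=(M5−M4)/(6·3)=3103/27729, b=Δ4−h4·(2M4+M5)/6=5179/3081
t_q=31/4 → seg 4, τ=3/4; S=-2+5179/3081·τ+-3103/3081·τ²+3103/27729·τ³=-82725/65728

  seg 0: a=0 b=-16625/3081 c=0 d=4301/3081
  seg 1: a=-4 b=-3722/3081 c=4301/1027 d=-25744/27729
  seg 2: a=5 b=-272/237 c=-12841/3081 d=8447/6162
  seg 3: a=-3 b=-1406/1027 c=12500/3081 d=-5201/3081
  seg 4: a=-2 b=5179/3081 c=-3103/3081 d=3103/27729
S(31/4) = -82725/65728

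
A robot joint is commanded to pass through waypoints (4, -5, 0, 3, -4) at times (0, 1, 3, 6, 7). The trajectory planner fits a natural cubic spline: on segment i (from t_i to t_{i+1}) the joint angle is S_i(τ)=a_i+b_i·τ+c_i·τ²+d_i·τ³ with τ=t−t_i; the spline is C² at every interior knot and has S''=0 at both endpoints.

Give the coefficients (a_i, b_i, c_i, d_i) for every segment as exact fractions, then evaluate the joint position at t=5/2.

  seg 0: a=4 b=-8677/788 c=0 d=1585/788
  seg 1: a=-5 b=-1961/394 c=4755/788 d=-1809/1576
  seg 2: a=0 b=1061/197 c=-168/197 d=-40/197
  seg 3: a=3 b=-1027/197 c=-528/197 d=176/197
S(5/2) = -34831/12608

Δ: Δ0=-9, Δ1=5/2, Δ2=1, Δ3=-7
row 1: diag=6, rhs=69; c'=1/3, d'=23/2
row 2: denom=10−2·1/3=28/3; d'=(-9−2·23/2)/(28/3)=-24/7
row 3: denom=8−3·9/28=197/28; d'=(-48−3·-24/7)/(197/28)=-1056/197
back: M3=-1056/197
back: M2=-24/7−9/28·-1056/197=-336/197
back: M1=23/2−1/3·-336/197=4755/394
M: M0=0, M1=4755/394, M2=-336/197, M3=-1056/197, M4=0
seg 0: a=4, c=M0/2=0, d=(M1−M0)/(6·1)=1585/788, b=Δ0−h0·(2M0+M1)/6=-8677/788
seg 1: a=-5, c=M1/2=4755/788, d=(M2−M1)/(6·2)=-1809/1576, b=Δ1−h1·(2M1+M2)/6=-1961/394
seg 2: a=0, c=M2/2=-168/197, d=(M3−M2)/(6·3)=-40/197, b=Δ2−h2·(2M2+M3)/6=1061/197
seg 3: a=3, c=M3/2=-528/197, d=(M4−M3)/(6·1)=176/197, b=Δ3−h3·(2M3+M4)/6=-1027/197
t_q=5/2 → seg 1, τ=3/2; S=-5+-1961/394·τ+4755/788·τ²+-1809/1576·τ³=-34831/12608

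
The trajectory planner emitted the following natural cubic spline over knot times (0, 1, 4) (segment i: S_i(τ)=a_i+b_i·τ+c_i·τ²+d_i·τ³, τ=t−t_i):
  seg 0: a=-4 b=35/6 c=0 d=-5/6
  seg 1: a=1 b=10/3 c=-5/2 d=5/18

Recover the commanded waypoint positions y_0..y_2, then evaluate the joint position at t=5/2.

y_0=-4 y_1=1 y_2=-4
S(5/2) = 21/16

y_0 = S_0(0) = a_0 = -4
y_1 = S_1(0) = a_1 = 1
y_2 = S_1(3) = -4
t_q=5/2 is in segment 1 (τ=3/2); S_1(τ)=21/16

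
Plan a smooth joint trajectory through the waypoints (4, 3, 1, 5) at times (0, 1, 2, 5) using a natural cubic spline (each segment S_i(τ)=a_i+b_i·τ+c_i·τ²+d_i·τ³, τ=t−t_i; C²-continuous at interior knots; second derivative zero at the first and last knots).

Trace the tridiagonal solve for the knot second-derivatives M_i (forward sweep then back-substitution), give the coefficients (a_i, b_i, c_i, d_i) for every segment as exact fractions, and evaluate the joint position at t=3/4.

Δ: Δ0=-1, Δ1=-2, Δ2=4/3
row 1: diag=4, rhs=-6; c'=1/4, d'=-3/2
row 2: denom=8−1·1/4=31/4; d'=(20−1·-3/2)/(31/4)=86/31
back: M2=86/31
back: M1=-3/2−1/4·86/31=-68/31
M: M0=0, M1=-68/31, M2=86/31, M3=0
seg 0: a=4, c=M0/2=0, d=(M1−M0)/(6·1)=-34/93, b=Δ0−h0·(2M0+M1)/6=-59/93
seg 1: a=3, c=M1/2=-34/31, d=(M2−M1)/(6·1)=77/93, b=Δ1−h1·(2M1+M2)/6=-161/93
seg 2: a=1, c=M2/2=43/31, d=(M3−M2)/(6·3)=-43/279, b=Δ2−h2·(2M2+M3)/6=-134/93
t_q=3/4 → seg 0, τ=3/4; S=4+-59/93·τ+0·τ²+-34/93·τ³=3343/992

  seg 0: a=4 b=-59/93 c=0 d=-34/93
  seg 1: a=3 b=-161/93 c=-34/31 d=77/93
  seg 2: a=1 b=-134/93 c=43/31 d=-43/279
S(3/4) = 3343/992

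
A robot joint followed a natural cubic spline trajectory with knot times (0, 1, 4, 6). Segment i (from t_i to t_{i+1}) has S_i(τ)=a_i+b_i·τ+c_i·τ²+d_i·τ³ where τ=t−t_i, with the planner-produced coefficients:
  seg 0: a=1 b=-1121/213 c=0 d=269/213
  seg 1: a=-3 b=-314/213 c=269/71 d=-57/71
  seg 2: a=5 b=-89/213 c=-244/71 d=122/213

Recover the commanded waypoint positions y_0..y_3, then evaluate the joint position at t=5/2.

y_0 = S_0(0) = a_0 = 1
y_1 = S_1(0) = a_1 = -3
y_2 = S_2(0) = a_2 = 5
y_3 = S_2(2) = -5
t_q=5/2 is in segment 1 (τ=3/2); S_1(τ)=343/568

y_0=1 y_1=-3 y_2=5 y_3=-5
S(5/2) = 343/568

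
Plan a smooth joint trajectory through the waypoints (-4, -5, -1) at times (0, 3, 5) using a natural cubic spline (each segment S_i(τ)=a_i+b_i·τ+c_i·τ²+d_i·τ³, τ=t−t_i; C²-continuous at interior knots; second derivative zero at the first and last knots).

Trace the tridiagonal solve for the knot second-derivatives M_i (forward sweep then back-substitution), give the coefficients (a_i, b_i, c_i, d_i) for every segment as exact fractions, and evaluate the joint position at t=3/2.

  seg 0: a=-4 b=-31/30 c=0 d=7/90
  seg 1: a=-5 b=16/15 c=7/10 d=-7/60
S(3/2) = -423/80

Δ: Δ0=-1/3, Δ1=2
row 1: diag=10, rhs=14; c'=1/5, d'=7/5
back: M1=7/5
M: M0=0, M1=7/5, M2=0
seg 0: a=-4, c=M0/2=0, d=(M1−M0)/(6·3)=7/90, b=Δ0−h0·(2M0+M1)/6=-31/30
seg 1: a=-5, c=M1/2=7/10, d=(M2−M1)/(6·2)=-7/60, b=Δ1−h1·(2M1+M2)/6=16/15
t_q=3/2 → seg 0, τ=3/2; S=-4+-31/30·τ+0·τ²+7/90·τ³=-423/80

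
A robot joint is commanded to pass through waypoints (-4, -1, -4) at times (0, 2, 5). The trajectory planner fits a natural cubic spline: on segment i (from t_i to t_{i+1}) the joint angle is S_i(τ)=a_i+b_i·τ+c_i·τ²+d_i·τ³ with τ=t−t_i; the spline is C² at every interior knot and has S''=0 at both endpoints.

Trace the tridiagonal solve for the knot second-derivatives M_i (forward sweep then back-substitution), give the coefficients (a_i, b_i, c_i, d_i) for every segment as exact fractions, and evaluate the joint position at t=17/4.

  seg 0: a=-4 b=2 c=0 d=-1/8
  seg 1: a=-1 b=1/2 c=-3/4 d=1/12
S(17/4) = -697/256

Δ: Δ0=3/2, Δ1=-1
row 1: diag=10, rhs=-15; c'=3/10, d'=-3/2
back: M1=-3/2
M: M0=0, M1=-3/2, M2=0
seg 0: a=-4, c=M0/2=0, d=(M1−M0)/(6·2)=-1/8, b=Δ0−h0·(2M0+M1)/6=2
seg 1: a=-1, c=M1/2=-3/4, d=(M2−M1)/(6·3)=1/12, b=Δ1−h1·(2M1+M2)/6=1/2
t_q=17/4 → seg 1, τ=9/4; S=-1+1/2·τ+-3/4·τ²+1/12·τ³=-697/256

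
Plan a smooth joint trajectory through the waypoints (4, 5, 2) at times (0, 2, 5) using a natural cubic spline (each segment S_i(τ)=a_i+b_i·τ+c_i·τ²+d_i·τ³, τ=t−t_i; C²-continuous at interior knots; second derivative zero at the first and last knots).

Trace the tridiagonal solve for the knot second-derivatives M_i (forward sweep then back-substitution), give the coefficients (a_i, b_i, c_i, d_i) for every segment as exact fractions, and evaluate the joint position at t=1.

Δ: Δ0=1/2, Δ1=-1
row 1: diag=10, rhs=-9; c'=3/10, d'=-9/10
back: M1=-9/10
M: M0=0, M1=-9/10, M2=0
seg 0: a=4, c=M0/2=0, d=(M1−M0)/(6·2)=-3/40, b=Δ0−h0·(2M0+M1)/6=4/5
seg 1: a=5, c=M1/2=-9/20, d=(M2−M1)/(6·3)=1/20, b=Δ1−h1·(2M1+M2)/6=-1/10
t_q=1 → seg 0, τ=1; S=4+4/5·τ+0·τ²+-3/40·τ³=189/40

  seg 0: a=4 b=4/5 c=0 d=-3/40
  seg 1: a=5 b=-1/10 c=-9/20 d=1/20
S(1) = 189/40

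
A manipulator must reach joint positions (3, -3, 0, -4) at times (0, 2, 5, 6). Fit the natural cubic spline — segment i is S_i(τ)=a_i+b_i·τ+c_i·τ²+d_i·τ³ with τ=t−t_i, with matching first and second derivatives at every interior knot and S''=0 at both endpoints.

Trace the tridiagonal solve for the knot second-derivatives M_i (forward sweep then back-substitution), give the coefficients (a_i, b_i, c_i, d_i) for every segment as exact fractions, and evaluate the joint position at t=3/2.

Δ: Δ0=-3, Δ1=1, Δ2=-4
row 1: diag=10, rhs=24; c'=3/10, d'=12/5
row 2: denom=8−3·3/10=71/10; d'=(-30−3·12/5)/(71/10)=-372/71
back: M2=-372/71
back: M1=12/5−3/10·-372/71=282/71
M: M0=0, M1=282/71, M2=-372/71, M3=0
seg 0: a=3, c=M0/2=0, d=(M1−M0)/(6·2)=47/142, b=Δ0−h0·(2M0+M1)/6=-307/71
seg 1: a=-3, c=M1/2=141/71, d=(M2−M1)/(6·3)=-109/213, b=Δ1−h1·(2M1+M2)/6=-25/71
seg 2: a=0, c=M2/2=-186/71, d=(M3−M2)/(6·1)=62/71, b=Δ2−h2·(2M2+M3)/6=-160/71
t_q=3/2 → seg 0, τ=3/2; S=3+-307/71·τ+0·τ²+47/142·τ³=-2691/1136

  seg 0: a=3 b=-307/71 c=0 d=47/142
  seg 1: a=-3 b=-25/71 c=141/71 d=-109/213
  seg 2: a=0 b=-160/71 c=-186/71 d=62/71
S(3/2) = -2691/1136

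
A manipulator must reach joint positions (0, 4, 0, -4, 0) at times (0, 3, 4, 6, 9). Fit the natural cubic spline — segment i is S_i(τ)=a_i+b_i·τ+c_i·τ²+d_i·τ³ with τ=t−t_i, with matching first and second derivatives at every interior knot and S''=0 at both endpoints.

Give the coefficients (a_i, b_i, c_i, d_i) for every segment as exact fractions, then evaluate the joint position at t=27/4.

Δ: Δ0=4/3, Δ1=-4, Δ2=-2, Δ3=4/3
row 1: diag=8, rhs=-32; c'=1/8, d'=-4
row 2: denom=6−1·1/8=47/8; d'=(12−1·-4)/(47/8)=128/47
row 3: denom=10−2·16/47=438/47; d'=(20−2·128/47)/(438/47)=114/73
back: M3=114/73
back: M2=128/47−16/47·114/73=160/73
back: M1=-4−1/8·160/73=-312/73
M: M0=0, M1=-312/73, M2=160/73, M3=114/73, M4=0
seg 0: a=0, c=M0/2=0, d=(M1−M0)/(6·3)=-52/219, b=Δ0−h0·(2M0+M1)/6=760/219
seg 1: a=4, c=M1/2=-156/73, d=(M2−M1)/(6·1)=236/219, b=Δ1−h1·(2M1+M2)/6=-644/219
seg 2: a=0, c=M2/2=80/73, d=(M3−M2)/(6·2)=-23/438, b=Δ2−h2·(2M2+M3)/6=-872/219
seg 3: a=-4, c=M3/2=57/73, d=(M4−M3)/(6·3)=-19/219, b=Δ3−h3·(2M3+M4)/6=-50/219
t_q=27/4 → seg 3, τ=3/4; S=-4+-50/219·τ+57/73·τ²+-19/219·τ³=-17607/4672

  seg 0: a=0 b=760/219 c=0 d=-52/219
  seg 1: a=4 b=-644/219 c=-156/73 d=236/219
  seg 2: a=0 b=-872/219 c=80/73 d=-23/438
  seg 3: a=-4 b=-50/219 c=57/73 d=-19/219
S(27/4) = -17607/4672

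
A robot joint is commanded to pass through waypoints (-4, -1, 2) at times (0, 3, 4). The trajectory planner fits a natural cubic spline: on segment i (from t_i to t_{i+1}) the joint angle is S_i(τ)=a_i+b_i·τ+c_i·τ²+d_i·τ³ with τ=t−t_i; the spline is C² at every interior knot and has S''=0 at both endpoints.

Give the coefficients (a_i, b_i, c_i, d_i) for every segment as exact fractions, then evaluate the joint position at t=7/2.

  seg 0: a=-4 b=1/4 c=0 d=1/12
  seg 1: a=-1 b=5/2 c=3/4 d=-1/4
S(7/2) = 13/32

Δ: Δ0=1, Δ1=3
row 1: diag=8, rhs=12; c'=1/8, d'=3/2
back: M1=3/2
M: M0=0, M1=3/2, M2=0
seg 0: a=-4, c=M0/2=0, d=(M1−M0)/(6·3)=1/12, b=Δ0−h0·(2M0+M1)/6=1/4
seg 1: a=-1, c=M1/2=3/4, d=(M2−M1)/(6·1)=-1/4, b=Δ1−h1·(2M1+M2)/6=5/2
t_q=7/2 → seg 1, τ=1/2; S=-1+5/2·τ+3/4·τ²+-1/4·τ³=13/32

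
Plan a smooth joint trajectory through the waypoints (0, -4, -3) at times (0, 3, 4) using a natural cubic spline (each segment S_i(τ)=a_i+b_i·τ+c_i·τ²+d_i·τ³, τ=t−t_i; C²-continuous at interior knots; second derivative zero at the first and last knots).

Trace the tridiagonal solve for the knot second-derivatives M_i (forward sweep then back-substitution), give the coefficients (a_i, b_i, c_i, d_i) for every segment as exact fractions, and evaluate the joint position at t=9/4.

Δ: Δ0=-4/3, Δ1=1
row 1: diag=8, rhs=14; c'=1/8, d'=7/4
back: M1=7/4
M: M0=0, M1=7/4, M2=0
seg 0: a=0, c=M0/2=0, d=(M1−M0)/(6·3)=7/72, b=Δ0−h0·(2M0+M1)/6=-53/24
seg 1: a=-4, c=M1/2=7/8, d=(M2−M1)/(6·1)=-7/24, b=Δ1−h1·(2M1+M2)/6=5/12
t_q=9/4 → seg 0, τ=9/4; S=0+-53/24·τ+0·τ²+7/72·τ³=-1977/512

  seg 0: a=0 b=-53/24 c=0 d=7/72
  seg 1: a=-4 b=5/12 c=7/8 d=-7/24
S(9/4) = -1977/512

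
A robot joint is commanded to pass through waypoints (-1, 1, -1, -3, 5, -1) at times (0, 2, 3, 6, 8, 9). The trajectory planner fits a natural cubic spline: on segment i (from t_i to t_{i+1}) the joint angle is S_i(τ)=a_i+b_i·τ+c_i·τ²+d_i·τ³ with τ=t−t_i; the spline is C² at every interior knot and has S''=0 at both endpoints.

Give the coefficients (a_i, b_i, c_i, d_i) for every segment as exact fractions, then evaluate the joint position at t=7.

Δ: Δ0=1, Δ1=-2, Δ2=-2/3, Δ3=4, Δ4=-6
row 1: diag=6, rhs=-18; c'=1/6, d'=-3
row 2: denom=8−1·1/6=47/6; d'=(8−1·-3)/(47/6)=66/47
row 3: denom=10−3·18/47=416/47; d'=(28−3·66/47)/(416/47)=43/16
row 4: denom=6−2·47/208=577/104; d'=(-60−2·43/16)/(577/104)=-6799/577
back: M4=-6799/577
back: M3=43/16−47/208·-6799/577=3087/577
back: M2=66/47−18/47·3087/577=-372/577
back: M1=-3−1/6·-372/577=-1669/577
M: M0=0, M1=-1669/577, M2=-372/577, M3=3087/577, M4=-6799/577, M5=0
seg 0: a=-1, c=M0/2=0, d=(M1−M0)/(6·2)=-1669/6924, b=Δ0−h0·(2M0+M1)/6=3400/1731
seg 1: a=1, c=M1/2=-1669/1154, d=(M2−M1)/(6·1)=1297/3462, b=Δ1−h1·(2M1+M2)/6=-1607/1731
seg 2: a=-1, c=M2/2=-186/577, d=(M3−M2)/(6·3)=1153/3462, b=Δ2−h2·(2M2+M3)/6=-9337/3462
seg 3: a=-3, c=M3/2=3087/1154, d=(M4−M3)/(6·2)=-4943/3462, b=Δ3−h3·(2M3+M4)/6=7549/1731
seg 4: a=5, c=M4/2=-6799/1154, d=(M5−M4)/(6·1)=6799/3462, b=Δ4−h4·(2M4+M5)/6=-3587/1731
t_q=7 → seg 3, τ=1; S=-3+7549/1731·τ+3087/1154·τ²+-4943/3462·τ³=1505/577

  seg 0: a=-1 b=3400/1731 c=0 d=-1669/6924
  seg 1: a=1 b=-1607/1731 c=-1669/1154 d=1297/3462
  seg 2: a=-1 b=-9337/3462 c=-186/577 d=1153/3462
  seg 3: a=-3 b=7549/1731 c=3087/1154 d=-4943/3462
  seg 4: a=5 b=-3587/1731 c=-6799/1154 d=6799/3462
S(7) = 1505/577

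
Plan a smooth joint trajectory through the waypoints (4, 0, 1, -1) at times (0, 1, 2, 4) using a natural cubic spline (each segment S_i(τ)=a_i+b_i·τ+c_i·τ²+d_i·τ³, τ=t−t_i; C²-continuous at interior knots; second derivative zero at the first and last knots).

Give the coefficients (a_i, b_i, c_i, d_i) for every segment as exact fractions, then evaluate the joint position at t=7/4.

  seg 0: a=4 b=-124/23 c=0 d=32/23
  seg 1: a=0 b=-28/23 c=96/23 d=-45/23
  seg 2: a=1 b=29/23 c=-39/23 d=13/46
S(7/4) = 39/64

Δ: Δ0=-4, Δ1=1, Δ2=-1
row 1: diag=4, rhs=30; c'=1/4, d'=15/2
row 2: denom=6−1·1/4=23/4; d'=(-12−1·15/2)/(23/4)=-78/23
back: M2=-78/23
back: M1=15/2−1/4·-78/23=192/23
M: M0=0, M1=192/23, M2=-78/23, M3=0
seg 0: a=4, c=M0/2=0, d=(M1−M0)/(6·1)=32/23, b=Δ0−h0·(2M0+M1)/6=-124/23
seg 1: a=0, c=M1/2=96/23, d=(M2−M1)/(6·1)=-45/23, b=Δ1−h1·(2M1+M2)/6=-28/23
seg 2: a=1, c=M2/2=-39/23, d=(M3−M2)/(6·2)=13/46, b=Δ2−h2·(2M2+M3)/6=29/23
t_q=7/4 → seg 1, τ=3/4; S=0+-28/23·τ+96/23·τ²+-45/23·τ³=39/64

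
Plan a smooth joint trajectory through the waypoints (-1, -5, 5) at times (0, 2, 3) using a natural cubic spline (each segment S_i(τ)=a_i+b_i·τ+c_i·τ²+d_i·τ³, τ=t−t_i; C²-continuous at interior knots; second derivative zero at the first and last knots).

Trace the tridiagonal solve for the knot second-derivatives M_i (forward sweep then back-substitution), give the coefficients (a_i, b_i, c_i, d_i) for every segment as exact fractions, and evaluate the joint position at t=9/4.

Δ: Δ0=-2, Δ1=10
row 1: diag=6, rhs=72; c'=1/6, d'=12
back: M1=12
M: M0=0, M1=12, M2=0
seg 0: a=-1, c=M0/2=0, d=(M1−M0)/(6·2)=1, b=Δ0−h0·(2M0+M1)/6=-6
seg 1: a=-5, c=M1/2=6, d=(M2−M1)/(6·1)=-2, b=Δ1−h1·(2M1+M2)/6=6
t_q=9/4 → seg 1, τ=1/4; S=-5+6·τ+6·τ²+-2·τ³=-101/32

  seg 0: a=-1 b=-6 c=0 d=1
  seg 1: a=-5 b=6 c=6 d=-2
S(9/4) = -101/32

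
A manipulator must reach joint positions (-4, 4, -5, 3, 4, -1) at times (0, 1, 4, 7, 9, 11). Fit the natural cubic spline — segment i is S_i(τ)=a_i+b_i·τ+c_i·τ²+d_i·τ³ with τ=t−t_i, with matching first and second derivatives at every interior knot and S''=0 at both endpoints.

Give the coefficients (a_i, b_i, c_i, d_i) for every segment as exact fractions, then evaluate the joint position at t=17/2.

Δ: Δ0=8, Δ1=-3, Δ2=8/3, Δ3=1/2, Δ4=-5/2
row 1: diag=8, rhs=-66; c'=3/8, d'=-33/4
row 2: denom=12−3·3/8=87/8; d'=(34−3·-33/4)/(87/8)=470/87
row 3: denom=10−3·8/29=266/29; d'=(-13−3·470/87)/(266/29)=-121/38
row 4: denom=8−2·29/133=1006/133; d'=(-18−2·-121/38)/(1006/133)=-1547/1006
back: M4=-1547/1006
back: M3=-121/38−29/133·-1547/1006=-1433/503
back: M2=470/87−8/29·-1433/503=9338/1509
back: M1=-33/4−3/8·9338/1509=-5317/503
M: M0=0, M1=-5317/503, M2=9338/1509, M3=-1433/503, M4=-1547/1006, M5=0
seg 0: a=-4, c=M0/2=0, d=(M1−M0)/(6·1)=-5317/3018, b=Δ0−h0·(2M0+M1)/6=29461/3018
seg 1: a=4, c=M1/2=-5317/1006, d=(M2−M1)/(6·3)=25289/27162, b=Δ1−h1·(2M1+M2)/6=6755/1509
seg 2: a=-5, c=M2/2=4669/1509, d=(M3−M2)/(6·3)=-13637/27162, b=Δ2−h2·(2M2+M3)/6=-6329/3018
seg 3: a=3, c=M3/2=-1433/1006, d=(M4−M3)/(6·2)=1319/12072, b=Δ3−h3·(2M3+M4)/6=4394/1509
seg 4: a=4, c=M4/2=-1547/2012, d=(M5−M4)/(6·2)=1547/12072, b=Δ4−h4·(2M4+M5)/6=-4451/3018
t_q=17/2 → seg 3, τ=3/2; S=3+4394/1509·τ+-1433/1006·τ²+1319/12072·τ³=145879/32192

  seg 0: a=-4 b=29461/3018 c=0 d=-5317/3018
  seg 1: a=4 b=6755/1509 c=-5317/1006 d=25289/27162
  seg 2: a=-5 b=-6329/3018 c=4669/1509 d=-13637/27162
  seg 3: a=3 b=4394/1509 c=-1433/1006 d=1319/12072
  seg 4: a=4 b=-4451/3018 c=-1547/2012 d=1547/12072
S(17/2) = 145879/32192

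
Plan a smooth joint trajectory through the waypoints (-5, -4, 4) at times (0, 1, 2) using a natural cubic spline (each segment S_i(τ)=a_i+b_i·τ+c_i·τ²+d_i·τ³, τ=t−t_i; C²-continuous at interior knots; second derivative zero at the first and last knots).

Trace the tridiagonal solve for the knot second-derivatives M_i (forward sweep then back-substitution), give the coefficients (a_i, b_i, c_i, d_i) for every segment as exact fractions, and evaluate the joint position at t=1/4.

Δ: Δ0=1, Δ1=8
row 1: diag=4, rhs=42; c'=1/4, d'=21/2
back: M1=21/2
M: M0=0, M1=21/2, M2=0
seg 0: a=-5, c=M0/2=0, d=(M1−M0)/(6·1)=7/4, b=Δ0−h0·(2M0+M1)/6=-3/4
seg 1: a=-4, c=M1/2=21/4, d=(M2−M1)/(6·1)=-7/4, b=Δ1−h1·(2M1+M2)/6=9/2
t_q=1/4 → seg 0, τ=1/4; S=-5+-3/4·τ+0·τ²+7/4·τ³=-1321/256

  seg 0: a=-5 b=-3/4 c=0 d=7/4
  seg 1: a=-4 b=9/2 c=21/4 d=-7/4
S(1/4) = -1321/256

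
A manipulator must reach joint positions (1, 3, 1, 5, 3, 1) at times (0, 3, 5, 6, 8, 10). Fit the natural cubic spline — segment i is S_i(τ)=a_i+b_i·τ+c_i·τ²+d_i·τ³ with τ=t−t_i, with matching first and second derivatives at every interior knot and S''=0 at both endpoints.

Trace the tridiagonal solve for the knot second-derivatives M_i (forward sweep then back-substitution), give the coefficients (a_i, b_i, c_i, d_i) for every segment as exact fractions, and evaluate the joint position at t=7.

Δ: Δ0=2/3, Δ1=-1, Δ2=4, Δ3=-1, Δ4=-1
row 1: diag=10, rhs=-10; c'=1/5, d'=-1
row 2: denom=6−2·1/5=28/5; d'=(30−2·-1)/(28/5)=40/7
row 3: denom=6−1·5/28=163/28; d'=(-30−1·40/7)/(163/28)=-1000/163
row 4: denom=8−2·56/163=1192/163; d'=(0−2·-1000/163)/(1192/163)=250/149
back: M4=250/149
back: M3=-1000/163−56/163·250/149=-1000/149
back: M2=40/7−5/28·-1000/149=1030/149
back: M1=-1−1/5·1030/149=-355/149
M: M0=0, M1=-355/149, M2=1030/149, M3=-1000/149, M4=250/149, M5=0
seg 0: a=1, c=M0/2=0, d=(M1−M0)/(6·3)=-355/2682, b=Δ0−h0·(2M0+M1)/6=1661/894
seg 1: a=3, c=M1/2=-355/298, d=(M2−M1)/(6·2)=1385/1788, b=Δ1−h1·(2M1+M2)/6=-767/447
seg 2: a=1, c=M2/2=515/149, d=(M3−M2)/(6·1)=-1015/447, b=Δ2−h2·(2M2+M3)/6=1258/447
seg 3: a=5, c=M3/2=-500/149, d=(M4−M3)/(6·2)=625/894, b=Δ3−h3·(2M3+M4)/6=1303/447
seg 4: a=3, c=M4/2=125/149, d=(M5−M4)/(6·2)=-125/894, b=Δ4−h4·(2M4+M5)/6=-947/447
t_q=7 → seg 3, τ=1; S=5+1303/447·τ+-500/149·τ²+625/894·τ³=1567/298

  seg 0: a=1 b=1661/894 c=0 d=-355/2682
  seg 1: a=3 b=-767/447 c=-355/298 d=1385/1788
  seg 2: a=1 b=1258/447 c=515/149 d=-1015/447
  seg 3: a=5 b=1303/447 c=-500/149 d=625/894
  seg 4: a=3 b=-947/447 c=125/149 d=-125/894
S(7) = 1567/298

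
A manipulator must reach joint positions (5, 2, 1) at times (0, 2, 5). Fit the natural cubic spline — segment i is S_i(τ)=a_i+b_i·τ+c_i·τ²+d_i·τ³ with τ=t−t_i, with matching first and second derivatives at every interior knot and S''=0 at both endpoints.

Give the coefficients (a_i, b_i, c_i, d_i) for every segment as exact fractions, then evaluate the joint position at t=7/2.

  seg 0: a=5 b=-26/15 c=0 d=7/120
  seg 1: a=2 b=-31/30 c=7/20 d=-7/180
S(7/2) = 177/160

Δ: Δ0=-3/2, Δ1=-1/3
row 1: diag=10, rhs=7; c'=3/10, d'=7/10
back: M1=7/10
M: M0=0, M1=7/10, M2=0
seg 0: a=5, c=M0/2=0, d=(M1−M0)/(6·2)=7/120, b=Δ0−h0·(2M0+M1)/6=-26/15
seg 1: a=2, c=M1/2=7/20, d=(M2−M1)/(6·3)=-7/180, b=Δ1−h1·(2M1+M2)/6=-31/30
t_q=7/2 → seg 1, τ=3/2; S=2+-31/30·τ+7/20·τ²+-7/180·τ³=177/160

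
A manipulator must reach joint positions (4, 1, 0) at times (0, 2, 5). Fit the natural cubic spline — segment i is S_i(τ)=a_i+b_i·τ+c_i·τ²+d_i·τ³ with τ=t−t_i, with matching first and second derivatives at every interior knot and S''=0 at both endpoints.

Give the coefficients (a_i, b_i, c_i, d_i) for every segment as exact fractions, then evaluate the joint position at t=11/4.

  seg 0: a=4 b=-26/15 c=0 d=7/120
  seg 1: a=1 b=-31/30 c=7/20 d=-7/180
S(11/4) = 519/1280

Δ: Δ0=-3/2, Δ1=-1/3
row 1: diag=10, rhs=7; c'=3/10, d'=7/10
back: M1=7/10
M: M0=0, M1=7/10, M2=0
seg 0: a=4, c=M0/2=0, d=(M1−M0)/(6·2)=7/120, b=Δ0−h0·(2M0+M1)/6=-26/15
seg 1: a=1, c=M1/2=7/20, d=(M2−M1)/(6·3)=-7/180, b=Δ1−h1·(2M1+M2)/6=-31/30
t_q=11/4 → seg 1, τ=3/4; S=1+-31/30·τ+7/20·τ²+-7/180·τ³=519/1280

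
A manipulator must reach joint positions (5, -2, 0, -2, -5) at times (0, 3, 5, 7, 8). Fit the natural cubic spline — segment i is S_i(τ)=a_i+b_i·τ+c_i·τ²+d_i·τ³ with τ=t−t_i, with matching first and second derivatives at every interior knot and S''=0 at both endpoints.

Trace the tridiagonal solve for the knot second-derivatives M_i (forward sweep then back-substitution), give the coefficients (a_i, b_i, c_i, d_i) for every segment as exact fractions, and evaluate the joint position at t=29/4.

  seg 0: a=5 b=-547/156 c=0 d=61/468
  seg 1: a=-2 b=1/78 c=61/52 d=-53/156
  seg 2: a=0 b=49/78 c=-45/52 d=1/39
  seg 3: a=-2 b=-197/78 c=-37/52 d=37/156
S(29/4) = -8893/3328

Δ: Δ0=-7/3, Δ1=1, Δ2=-1, Δ3=-3
row 1: diag=10, rhs=20; c'=1/5, d'=2
row 2: denom=8−2·1/5=38/5; d'=(-12−2·2)/(38/5)=-40/19
row 3: denom=6−2·5/19=104/19; d'=(-12−2·-40/19)/(104/19)=-37/26
back: M3=-37/26
back: M2=-40/19−5/19·-37/26=-45/26
back: M1=2−1/5·-45/26=61/26
M: M0=0, M1=61/26, M2=-45/26, M3=-37/26, M4=0
seg 0: a=5, c=M0/2=0, d=(M1−M0)/(6·3)=61/468, b=Δ0−h0·(2M0+M1)/6=-547/156
seg 1: a=-2, c=M1/2=61/52, d=(M2−M1)/(6·2)=-53/156, b=Δ1−h1·(2M1+M2)/6=1/78
seg 2: a=0, c=M2/2=-45/52, d=(M3−M2)/(6·2)=1/39, b=Δ2−h2·(2M2+M3)/6=49/78
seg 3: a=-2, c=M3/2=-37/52, d=(M4−M3)/(6·1)=37/156, b=Δ3−h3·(2M3+M4)/6=-197/78
t_q=29/4 → seg 3, τ=1/4; S=-2+-197/78·τ+-37/52·τ²+37/156·τ³=-8893/3328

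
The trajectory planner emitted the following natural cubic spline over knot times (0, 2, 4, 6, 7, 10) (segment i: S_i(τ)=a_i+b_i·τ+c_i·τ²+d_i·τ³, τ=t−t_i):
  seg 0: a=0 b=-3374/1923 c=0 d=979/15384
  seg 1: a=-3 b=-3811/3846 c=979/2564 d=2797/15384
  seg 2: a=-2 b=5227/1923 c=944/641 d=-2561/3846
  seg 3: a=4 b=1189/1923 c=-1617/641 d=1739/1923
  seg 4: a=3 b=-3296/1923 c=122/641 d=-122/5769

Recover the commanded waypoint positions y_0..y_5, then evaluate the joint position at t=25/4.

y_0=0 y_1=-3 y_2=-2 y_3=4 y_4=3 y_5=-1
S(25/4) = 164549/41024

y_0 = S_0(0) = a_0 = 0
y_1 = S_1(0) = a_1 = -3
y_2 = S_2(0) = a_2 = -2
y_3 = S_3(0) = a_3 = 4
y_4 = S_4(0) = a_4 = 3
y_5 = S_4(3) = -1
t_q=25/4 is in segment 3 (τ=1/4); S_3(τ)=164549/41024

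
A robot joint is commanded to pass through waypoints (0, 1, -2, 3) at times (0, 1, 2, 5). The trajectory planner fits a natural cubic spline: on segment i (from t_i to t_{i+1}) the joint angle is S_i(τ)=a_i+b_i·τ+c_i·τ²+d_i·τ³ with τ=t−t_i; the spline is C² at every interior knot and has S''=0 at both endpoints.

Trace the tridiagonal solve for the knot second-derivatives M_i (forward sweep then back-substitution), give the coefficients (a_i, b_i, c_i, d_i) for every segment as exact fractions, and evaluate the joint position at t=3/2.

Δ: Δ0=1, Δ1=-3, Δ2=5/3
row 1: diag=4, rhs=-24; c'=1/4, d'=-6
row 2: denom=8−1·1/4=31/4; d'=(28−1·-6)/(31/4)=136/31
back: M2=136/31
back: M1=-6−1/4·136/31=-220/31
M: M0=0, M1=-220/31, M2=136/31, M3=0
seg 0: a=0, c=M0/2=0, d=(M1−M0)/(6·1)=-110/93, b=Δ0−h0·(2M0+M1)/6=203/93
seg 1: a=1, c=M1/2=-110/31, d=(M2−M1)/(6·1)=178/93, b=Δ1−h1·(2M1+M2)/6=-127/93
seg 2: a=-2, c=M2/2=68/31, d=(M3−M2)/(6·3)=-68/279, b=Δ2−h2·(2M2+M3)/6=-253/93
t_q=3/2 → seg 1, τ=1/2; S=1+-127/93·τ+-110/31·τ²+178/93·τ³=-41/124

  seg 0: a=0 b=203/93 c=0 d=-110/93
  seg 1: a=1 b=-127/93 c=-110/31 d=178/93
  seg 2: a=-2 b=-253/93 c=68/31 d=-68/279
S(3/2) = -41/124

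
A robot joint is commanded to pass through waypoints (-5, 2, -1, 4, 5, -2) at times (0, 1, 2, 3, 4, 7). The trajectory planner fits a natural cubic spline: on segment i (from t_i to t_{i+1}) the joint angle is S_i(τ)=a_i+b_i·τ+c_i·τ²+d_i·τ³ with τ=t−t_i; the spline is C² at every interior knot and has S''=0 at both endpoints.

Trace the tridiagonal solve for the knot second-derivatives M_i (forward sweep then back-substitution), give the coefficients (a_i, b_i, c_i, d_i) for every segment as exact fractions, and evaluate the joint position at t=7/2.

  seg 0: a=-5 b=13403/1299 c=0 d=-4310/1299
  seg 1: a=2 b=473/1299 c=-4310/433 d=8560/1299
  seg 2: a=-1 b=293/1299 c=4250/433 d=-6548/1299
  seg 3: a=4 b=6149/1299 c=-2298/433 d=2044/1299
  seg 4: a=5 b=-1507/1299 c=-254/433 d=254/3897
S(7/2) = 4535/866

Δ: Δ0=7, Δ1=-3, Δ2=5, Δ3=1, Δ4=-7/3
row 1: diag=4, rhs=-60; c'=1/4, d'=-15
row 2: denom=4−1·1/4=15/4; d'=(48−1·-15)/(15/4)=84/5
row 3: denom=4−1·4/15=56/15; d'=(-24−1·84/5)/(56/15)=-153/14
row 4: denom=8−1·15/56=433/56; d'=(-20−1·-153/14)/(433/56)=-508/433
back: M4=-508/433
back: M3=-153/14−15/56·-508/433=-4596/433
back: M2=84/5−4/15·-4596/433=8500/433
back: M1=-15−1/4·8500/433=-8620/433
M: M0=0, M1=-8620/433, M2=8500/433, M3=-4596/433, M4=-508/433, M5=0
seg 0: a=-5, c=M0/2=0, d=(M1−M0)/(6·1)=-4310/1299, b=Δ0−h0·(2M0+M1)/6=13403/1299
seg 1: a=2, c=M1/2=-4310/433, d=(M2−M1)/(6·1)=8560/1299, b=Δ1−h1·(2M1+M2)/6=473/1299
seg 2: a=-1, c=M2/2=4250/433, d=(M3−M2)/(6·1)=-6548/1299, b=Δ2−h2·(2M2+M3)/6=293/1299
seg 3: a=4, c=M3/2=-2298/433, d=(M4−M3)/(6·1)=2044/1299, b=Δ3−h3·(2M3+M4)/6=6149/1299
seg 4: a=5, c=M4/2=-254/433, d=(M5−M4)/(6·3)=254/3897, b=Δ4−h4·(2M4+M5)/6=-1507/1299
t_q=7/2 → seg 3, τ=1/2; S=4+6149/1299·τ+-2298/433·τ²+2044/1299·τ³=4535/866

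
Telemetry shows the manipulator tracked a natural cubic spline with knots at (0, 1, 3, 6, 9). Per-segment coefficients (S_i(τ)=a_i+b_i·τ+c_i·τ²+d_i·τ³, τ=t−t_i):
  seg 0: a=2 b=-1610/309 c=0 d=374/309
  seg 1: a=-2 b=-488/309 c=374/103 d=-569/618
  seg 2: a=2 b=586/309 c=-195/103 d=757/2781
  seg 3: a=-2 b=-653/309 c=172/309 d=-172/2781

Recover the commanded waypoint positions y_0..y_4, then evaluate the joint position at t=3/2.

y_0 = S_0(0) = a_0 = 2
y_1 = S_1(0) = a_1 = -2
y_2 = S_2(0) = a_2 = 2
y_3 = S_3(0) = a_3 = -2
y_4 = S_3(3) = -5
t_q=3/2 is in segment 1 (τ=1/2); S_1(τ)=-3291/1648

y_0=2 y_1=-2 y_2=2 y_3=-2 y_4=-5
S(3/2) = -3291/1648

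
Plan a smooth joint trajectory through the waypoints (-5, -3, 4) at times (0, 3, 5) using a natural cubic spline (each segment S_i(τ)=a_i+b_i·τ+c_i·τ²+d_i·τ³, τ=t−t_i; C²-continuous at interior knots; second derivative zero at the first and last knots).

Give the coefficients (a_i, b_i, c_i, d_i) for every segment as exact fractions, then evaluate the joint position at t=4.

  seg 0: a=-5 b=-11/60 c=0 d=17/180
  seg 1: a=-3 b=71/30 c=17/20 d=-17/120
S(4) = 3/40

Δ: Δ0=2/3, Δ1=7/2
row 1: diag=10, rhs=17; c'=1/5, d'=17/10
back: M1=17/10
M: M0=0, M1=17/10, M2=0
seg 0: a=-5, c=M0/2=0, d=(M1−M0)/(6·3)=17/180, b=Δ0−h0·(2M0+M1)/6=-11/60
seg 1: a=-3, c=M1/2=17/20, d=(M2−M1)/(6·2)=-17/120, b=Δ1−h1·(2M1+M2)/6=71/30
t_q=4 → seg 1, τ=1; S=-3+71/30·τ+17/20·τ²+-17/120·τ³=3/40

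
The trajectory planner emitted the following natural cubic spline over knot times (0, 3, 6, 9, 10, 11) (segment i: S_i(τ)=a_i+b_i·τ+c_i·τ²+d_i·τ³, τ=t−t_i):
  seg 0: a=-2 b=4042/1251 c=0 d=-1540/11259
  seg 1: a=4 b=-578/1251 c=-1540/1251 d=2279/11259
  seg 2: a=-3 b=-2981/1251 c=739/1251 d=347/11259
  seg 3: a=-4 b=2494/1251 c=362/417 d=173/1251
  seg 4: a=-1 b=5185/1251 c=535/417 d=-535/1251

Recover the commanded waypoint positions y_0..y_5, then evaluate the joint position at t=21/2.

y_0 = S_0(0) = a_0 = -2
y_1 = S_1(0) = a_1 = 4
y_2 = S_2(0) = a_2 = -3
y_3 = S_3(0) = a_3 = -4
y_4 = S_4(0) = a_4 = -1
y_5 = S_4(1) = 4
t_q=21/2 is in segment 4 (τ=1/2); S_4(τ)=4469/3336

y_0=-2 y_1=4 y_2=-3 y_3=-4 y_4=-1 y_5=4
S(21/2) = 4469/3336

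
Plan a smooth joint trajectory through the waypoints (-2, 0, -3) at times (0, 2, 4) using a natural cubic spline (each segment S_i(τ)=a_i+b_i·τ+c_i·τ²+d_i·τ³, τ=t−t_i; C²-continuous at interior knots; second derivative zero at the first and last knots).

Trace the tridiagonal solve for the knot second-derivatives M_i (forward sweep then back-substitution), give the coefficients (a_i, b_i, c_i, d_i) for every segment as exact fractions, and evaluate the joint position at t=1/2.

  seg 0: a=-2 b=13/8 c=0 d=-5/32
  seg 1: a=0 b=-1/4 c=-15/16 d=5/32
S(1/2) = -309/256

Δ: Δ0=1, Δ1=-3/2
row 1: diag=8, rhs=-15; c'=1/4, d'=-15/8
back: M1=-15/8
M: M0=0, M1=-15/8, M2=0
seg 0: a=-2, c=M0/2=0, d=(M1−M0)/(6·2)=-5/32, b=Δ0−h0·(2M0+M1)/6=13/8
seg 1: a=0, c=M1/2=-15/16, d=(M2−M1)/(6·2)=5/32, b=Δ1−h1·(2M1+M2)/6=-1/4
t_q=1/2 → seg 0, τ=1/2; S=-2+13/8·τ+0·τ²+-5/32·τ³=-309/256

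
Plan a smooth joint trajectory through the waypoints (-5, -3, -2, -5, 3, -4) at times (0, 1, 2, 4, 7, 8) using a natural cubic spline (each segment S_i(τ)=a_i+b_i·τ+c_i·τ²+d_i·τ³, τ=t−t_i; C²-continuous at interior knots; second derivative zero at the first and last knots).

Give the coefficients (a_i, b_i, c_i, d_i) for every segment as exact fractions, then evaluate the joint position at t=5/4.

  seg 0: a=-5 b=18611/9030 c=0 d=-551/9030
  seg 1: a=-3 b=8479/4515 c=-551/3010 d=-1255/1806
  seg 2: a=-2 b=-739/1290 c=-3413/1505 d=4073/4515
  seg 3: a=-5 b=10667/9030 c=4733/1505 d=-23927/27090
  seg 4: a=3 b=-17144/4515 c=-14461/3010 d=14461/9030
S(5/4) = -491773/192640

Δ: Δ0=2, Δ1=1, Δ2=-3/2, Δ3=8/3, Δ4=-7
row 1: diag=4, rhs=-6; c'=1/4, d'=-3/2
row 2: denom=6−1·1/4=23/4; d'=(-15−1·-3/2)/(23/4)=-54/23
row 3: denom=10−2·8/23=214/23; d'=(25−2·-54/23)/(214/23)=683/214
row 4: denom=8−3·69/214=1505/214; d'=(-58−3·683/214)/(1505/214)=-14461/1505
back: M4=-14461/1505
back: M3=683/214−69/214·-14461/1505=9466/1505
back: M2=-54/23−8/23·9466/1505=-6826/1505
back: M1=-3/2−1/4·-6826/1505=-551/1505
M: M0=0, M1=-551/1505, M2=-6826/1505, M3=9466/1505, M4=-14461/1505, M5=0
seg 0: a=-5, c=M0/2=0, d=(M1−M0)/(6·1)=-551/9030, b=Δ0−h0·(2M0+M1)/6=18611/9030
seg 1: a=-3, c=M1/2=-551/3010, d=(M2−M1)/(6·1)=-1255/1806, b=Δ1−h1·(2M1+M2)/6=8479/4515
seg 2: a=-2, c=M2/2=-3413/1505, d=(M3−M2)/(6·2)=4073/4515, b=Δ2−h2·(2M2+M3)/6=-739/1290
seg 3: a=-5, c=M3/2=4733/1505, d=(M4−M3)/(6·3)=-23927/27090, b=Δ3−h3·(2M3+M4)/6=10667/9030
seg 4: a=3, c=M4/2=-14461/3010, d=(M5−M4)/(6·1)=14461/9030, b=Δ4−h4·(2M4+M5)/6=-17144/4515
t_q=5/4 → seg 1, τ=1/4; S=-3+8479/4515·τ+-551/3010·τ²+-1255/1806·τ³=-491773/192640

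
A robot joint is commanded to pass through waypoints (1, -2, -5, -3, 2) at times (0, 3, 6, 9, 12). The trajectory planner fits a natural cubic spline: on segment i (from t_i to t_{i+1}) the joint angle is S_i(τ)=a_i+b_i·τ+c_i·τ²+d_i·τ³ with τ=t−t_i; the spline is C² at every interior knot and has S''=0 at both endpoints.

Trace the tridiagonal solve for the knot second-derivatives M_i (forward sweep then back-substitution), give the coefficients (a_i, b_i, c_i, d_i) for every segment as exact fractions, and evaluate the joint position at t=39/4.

Δ: Δ0=-1, Δ1=-1, Δ2=2/3, Δ3=5/3
row 1: diag=12, rhs=0; c'=1/4, d'=0
row 2: denom=12−3·1/4=45/4; d'=(10−3·0)/(45/4)=8/9
row 3: denom=12−3·4/15=56/5; d'=(6−3·8/9)/(56/5)=25/84
back: M3=25/84
back: M2=8/9−4/15·25/84=17/21
back: M1=0−1/4·17/21=-17/84
M: M0=0, M1=-17/84, M2=17/21, M3=25/84, M4=0
seg 0: a=1, c=M0/2=0, d=(M1−M0)/(6·3)=-17/1512, b=Δ0−h0·(2M0+M1)/6=-151/168
seg 1: a=-2, c=M1/2=-17/168, d=(M2−M1)/(6·3)=85/1512, b=Δ1−h1·(2M1+M2)/6=-101/84
seg 2: a=-5, c=M2/2=17/42, d=(M3−M2)/(6·3)=-43/1512, b=Δ2−h2·(2M2+M3)/6=-7/24
seg 3: a=-3, c=M3/2=25/168, d=(M4−M3)/(6·3)=-25/1512, b=Δ3−h3·(2M3+M4)/6=115/84
t_q=39/4 → seg 3, τ=3/4; S=-3+115/84·τ+25/168·τ²+-25/1512·τ³=-971/512

  seg 0: a=1 b=-151/168 c=0 d=-17/1512
  seg 1: a=-2 b=-101/84 c=-17/168 d=85/1512
  seg 2: a=-5 b=-7/24 c=17/42 d=-43/1512
  seg 3: a=-3 b=115/84 c=25/168 d=-25/1512
S(39/4) = -971/512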